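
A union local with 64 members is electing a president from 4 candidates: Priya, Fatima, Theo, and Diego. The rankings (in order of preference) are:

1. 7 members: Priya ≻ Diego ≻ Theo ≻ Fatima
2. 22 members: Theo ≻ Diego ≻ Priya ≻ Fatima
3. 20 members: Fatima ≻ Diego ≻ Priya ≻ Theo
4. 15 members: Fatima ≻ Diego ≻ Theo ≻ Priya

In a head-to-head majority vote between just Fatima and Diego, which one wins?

Fatima

Voters preferring Fatima to Diego: 35; preferring Diego to Fatima: 29.
Fatima wins the head-to-head.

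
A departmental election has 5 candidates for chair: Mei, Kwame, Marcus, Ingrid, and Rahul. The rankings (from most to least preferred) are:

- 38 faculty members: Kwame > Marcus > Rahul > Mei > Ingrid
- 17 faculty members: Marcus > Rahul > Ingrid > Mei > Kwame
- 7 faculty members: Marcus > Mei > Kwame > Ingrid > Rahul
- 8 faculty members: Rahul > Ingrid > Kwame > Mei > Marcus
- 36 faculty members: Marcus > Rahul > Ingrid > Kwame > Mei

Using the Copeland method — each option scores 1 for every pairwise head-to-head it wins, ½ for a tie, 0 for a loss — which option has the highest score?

Mei: loses to Kwame, Marcus, Ingrid, and Rahul → score 0.
Kwame: beats Mei; loses to Marcus, Ingrid, and Rahul → score 1.
Marcus: beats Mei, Kwame, Ingrid, and Rahul → score 4.
Ingrid: beats Mei and Kwame; loses to Marcus and Rahul → score 2.
Rahul: beats Mei, Kwame, and Ingrid; loses to Marcus → score 3.
Marcus has the best pairwise record.

Marcus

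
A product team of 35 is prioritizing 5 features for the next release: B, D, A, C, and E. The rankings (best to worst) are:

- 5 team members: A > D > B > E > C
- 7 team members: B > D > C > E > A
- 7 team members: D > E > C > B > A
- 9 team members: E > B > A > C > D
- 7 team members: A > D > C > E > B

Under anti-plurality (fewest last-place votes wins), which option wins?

E

Last-place votes: B 7, D 9, A 14, C 5, E 0.
E is ranked last by the fewest voters, so E wins.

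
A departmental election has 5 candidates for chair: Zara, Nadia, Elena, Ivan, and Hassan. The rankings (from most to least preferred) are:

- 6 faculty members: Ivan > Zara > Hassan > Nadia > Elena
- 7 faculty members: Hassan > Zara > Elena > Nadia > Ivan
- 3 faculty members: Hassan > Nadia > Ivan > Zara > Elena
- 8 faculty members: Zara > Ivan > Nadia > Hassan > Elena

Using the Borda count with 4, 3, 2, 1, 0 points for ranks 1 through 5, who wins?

Zara

Zara: 6·3 + 7·3 + 3·1 + 8·4 = 74
Nadia: 6·1 + 7·1 + 3·3 + 8·2 = 38
Elena: 6·0 + 7·2 + 3·0 + 8·0 = 14
Ivan: 6·4 + 7·0 + 3·2 + 8·3 = 54
Hassan: 6·2 + 7·4 + 3·4 + 8·1 = 60
Zara has the highest Borda score (74).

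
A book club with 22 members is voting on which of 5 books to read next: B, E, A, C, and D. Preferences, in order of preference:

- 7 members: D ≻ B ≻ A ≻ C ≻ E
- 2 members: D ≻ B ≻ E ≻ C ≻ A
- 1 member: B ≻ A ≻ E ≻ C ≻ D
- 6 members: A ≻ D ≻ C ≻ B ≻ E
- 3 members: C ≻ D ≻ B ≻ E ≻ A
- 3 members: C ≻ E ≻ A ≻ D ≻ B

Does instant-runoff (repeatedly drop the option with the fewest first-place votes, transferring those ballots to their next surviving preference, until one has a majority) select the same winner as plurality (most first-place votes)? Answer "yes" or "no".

yes

Instant-runoff — R1 B 1, E 0, A 6, C 6, D 9 (E out); R2 B 1, A 6, C 6, D 9 (B out); R3 A 7, C 6, D 9 (C out); R4 A 10, D 12 (D winner). Winner: D.
Plurality — first-place votes: B 1, E 0, A 6, C 6, D 9. Winner: D.
The two methods agree.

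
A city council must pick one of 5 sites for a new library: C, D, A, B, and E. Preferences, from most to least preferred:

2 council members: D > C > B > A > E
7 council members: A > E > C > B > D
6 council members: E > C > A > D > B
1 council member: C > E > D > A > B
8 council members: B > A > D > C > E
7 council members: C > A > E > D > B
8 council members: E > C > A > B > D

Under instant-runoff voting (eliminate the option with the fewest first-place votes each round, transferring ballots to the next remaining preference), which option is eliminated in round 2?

Round 1: C 8, D 2, A 7, B 8, E 14. Eliminate D.
Round 2: C 10, A 7, B 8, E 14. Eliminate A.

A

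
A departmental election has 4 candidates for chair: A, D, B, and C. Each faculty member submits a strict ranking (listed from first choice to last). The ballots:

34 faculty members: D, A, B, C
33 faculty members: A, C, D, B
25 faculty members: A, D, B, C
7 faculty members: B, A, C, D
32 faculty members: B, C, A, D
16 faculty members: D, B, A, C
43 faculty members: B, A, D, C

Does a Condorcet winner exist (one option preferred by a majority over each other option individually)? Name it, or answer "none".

Checking pairwise contests:
B beats A 98–92.
A beats D 140–50.
D beats B 108–82.
A beats C 158–32.
Every option loses at least one head-to-head, so there is no Condorcet winner.

none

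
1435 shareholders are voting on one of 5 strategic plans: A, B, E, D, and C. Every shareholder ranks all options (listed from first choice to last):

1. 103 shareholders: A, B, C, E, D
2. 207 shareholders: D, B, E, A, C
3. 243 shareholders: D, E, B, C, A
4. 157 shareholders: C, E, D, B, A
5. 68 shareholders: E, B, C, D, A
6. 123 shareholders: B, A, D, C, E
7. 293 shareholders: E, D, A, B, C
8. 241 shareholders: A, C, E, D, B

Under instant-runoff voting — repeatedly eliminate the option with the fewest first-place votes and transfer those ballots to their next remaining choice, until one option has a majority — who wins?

Round 1: A 344, B 123, E 361, D 450, C 157. Eliminate B.
Round 2: A 467, E 361, D 450, C 157. Eliminate C.
Round 3: A 467, E 518, D 450. Eliminate D.
Round 4: A 467, E 968. E has a majority.

E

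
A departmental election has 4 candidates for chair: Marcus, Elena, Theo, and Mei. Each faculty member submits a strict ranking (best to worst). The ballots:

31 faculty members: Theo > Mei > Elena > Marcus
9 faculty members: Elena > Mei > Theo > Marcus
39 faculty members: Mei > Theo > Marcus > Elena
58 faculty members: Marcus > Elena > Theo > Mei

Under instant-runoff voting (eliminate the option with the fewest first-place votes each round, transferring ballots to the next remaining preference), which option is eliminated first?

Round 1: Marcus 58, Elena 9, Theo 31, Mei 39. Eliminate Elena.

Elena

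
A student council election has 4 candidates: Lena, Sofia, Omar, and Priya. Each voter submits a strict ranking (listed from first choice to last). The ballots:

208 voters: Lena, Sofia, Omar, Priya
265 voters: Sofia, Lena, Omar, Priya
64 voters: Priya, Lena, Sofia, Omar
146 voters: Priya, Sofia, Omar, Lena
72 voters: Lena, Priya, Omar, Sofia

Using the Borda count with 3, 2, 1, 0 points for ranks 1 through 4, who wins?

Lena: 208·3 + 265·2 + 64·2 + 146·0 + 72·3 = 1498
Sofia: 208·2 + 265·3 + 64·1 + 146·2 + 72·0 = 1567
Omar: 208·1 + 265·1 + 64·0 + 146·1 + 72·1 = 691
Priya: 208·0 + 265·0 + 64·3 + 146·3 + 72·2 = 774
Sofia has the highest Borda score (1567).

Sofia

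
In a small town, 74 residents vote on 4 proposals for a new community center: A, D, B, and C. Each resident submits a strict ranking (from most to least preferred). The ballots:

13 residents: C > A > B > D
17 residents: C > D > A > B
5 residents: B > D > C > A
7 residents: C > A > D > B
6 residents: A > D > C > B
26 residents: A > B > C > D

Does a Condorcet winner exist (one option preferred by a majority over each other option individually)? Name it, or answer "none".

C vs A: 42–32 for C.
C vs D: 63–11 for C.
C vs B: 43–31 for C.
C beats every other option head-to-head.

C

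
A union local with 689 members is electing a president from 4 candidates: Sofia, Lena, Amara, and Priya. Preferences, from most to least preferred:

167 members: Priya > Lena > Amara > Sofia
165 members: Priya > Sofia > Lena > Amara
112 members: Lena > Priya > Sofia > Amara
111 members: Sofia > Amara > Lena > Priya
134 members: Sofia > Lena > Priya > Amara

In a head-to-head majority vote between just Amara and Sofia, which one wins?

Voters preferring Amara to Sofia: 167; preferring Sofia to Amara: 522.
Sofia wins the head-to-head.

Sofia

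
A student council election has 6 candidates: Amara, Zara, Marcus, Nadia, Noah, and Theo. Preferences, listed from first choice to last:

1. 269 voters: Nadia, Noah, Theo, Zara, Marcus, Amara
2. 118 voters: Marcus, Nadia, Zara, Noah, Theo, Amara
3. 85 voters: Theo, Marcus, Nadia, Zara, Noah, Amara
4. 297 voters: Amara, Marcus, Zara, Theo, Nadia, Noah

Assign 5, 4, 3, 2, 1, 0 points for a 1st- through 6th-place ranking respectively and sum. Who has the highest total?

Amara: 269·0 + 118·0 + 85·0 + 297·5 = 1485
Zara: 269·2 + 118·3 + 85·2 + 297·3 = 1953
Marcus: 269·1 + 118·5 + 85·4 + 297·4 = 2387
Nadia: 269·5 + 118·4 + 85·3 + 297·1 = 2369
Noah: 269·4 + 118·2 + 85·1 + 297·0 = 1397
Theo: 269·3 + 118·1 + 85·5 + 297·2 = 1944
Marcus has the highest Borda score (2387).

Marcus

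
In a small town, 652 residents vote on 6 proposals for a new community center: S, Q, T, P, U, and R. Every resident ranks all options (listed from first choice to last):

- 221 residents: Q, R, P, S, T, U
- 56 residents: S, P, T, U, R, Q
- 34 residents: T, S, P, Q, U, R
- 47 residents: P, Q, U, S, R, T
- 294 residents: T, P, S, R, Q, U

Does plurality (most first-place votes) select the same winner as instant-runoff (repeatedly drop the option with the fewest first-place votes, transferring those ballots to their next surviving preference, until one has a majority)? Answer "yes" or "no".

yes

Plurality — first-place votes: S 56, Q 221, T 328, P 47, U 0, R 0. Winner: T.
Instant-runoff — R1 S 56, Q 221, T 328, P 47, U 0, R 0 (T winner). Winner: T.
The two methods agree.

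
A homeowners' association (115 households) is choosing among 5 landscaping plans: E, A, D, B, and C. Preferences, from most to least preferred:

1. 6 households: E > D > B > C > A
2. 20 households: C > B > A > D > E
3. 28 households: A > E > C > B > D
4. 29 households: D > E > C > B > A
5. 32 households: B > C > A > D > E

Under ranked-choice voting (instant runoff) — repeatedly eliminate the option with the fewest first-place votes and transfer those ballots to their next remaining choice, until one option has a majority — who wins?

Round 1: E 6, A 28, D 29, B 32, C 20. Eliminate E.
Round 2: A 28, D 35, B 32, C 20. Eliminate C.
Round 3: A 28, D 35, B 52. Eliminate A.
Round 4: D 35, B 80. B has a majority.

B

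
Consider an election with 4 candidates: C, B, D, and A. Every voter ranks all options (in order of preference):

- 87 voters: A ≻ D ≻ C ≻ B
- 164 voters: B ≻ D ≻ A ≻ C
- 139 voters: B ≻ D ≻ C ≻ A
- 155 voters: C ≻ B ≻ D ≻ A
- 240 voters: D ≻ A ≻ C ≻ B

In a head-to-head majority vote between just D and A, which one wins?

Voters preferring D to A: 698; preferring A to D: 87.
D wins the head-to-head.

D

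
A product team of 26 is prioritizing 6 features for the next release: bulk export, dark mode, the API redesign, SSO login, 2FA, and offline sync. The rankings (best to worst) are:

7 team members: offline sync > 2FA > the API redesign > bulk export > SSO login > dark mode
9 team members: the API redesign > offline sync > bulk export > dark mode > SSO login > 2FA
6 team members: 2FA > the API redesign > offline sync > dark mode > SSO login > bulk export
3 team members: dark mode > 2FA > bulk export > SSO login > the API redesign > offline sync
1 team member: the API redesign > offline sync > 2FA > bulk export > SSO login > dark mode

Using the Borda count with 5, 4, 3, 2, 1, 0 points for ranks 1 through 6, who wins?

bulk export: 7·2 + 9·3 + 6·0 + 3·3 + 1·2 = 52
dark mode: 7·0 + 9·2 + 6·2 + 3·5 + 1·0 = 45
the API redesign: 7·3 + 9·5 + 6·4 + 3·1 + 1·5 = 98
SSO login: 7·1 + 9·1 + 6·1 + 3·2 + 1·1 = 29
2FA: 7·4 + 9·0 + 6·5 + 3·4 + 1·3 = 73
offline sync: 7·5 + 9·4 + 6·3 + 3·0 + 1·4 = 93
the API redesign has the highest Borda score (98).

the API redesign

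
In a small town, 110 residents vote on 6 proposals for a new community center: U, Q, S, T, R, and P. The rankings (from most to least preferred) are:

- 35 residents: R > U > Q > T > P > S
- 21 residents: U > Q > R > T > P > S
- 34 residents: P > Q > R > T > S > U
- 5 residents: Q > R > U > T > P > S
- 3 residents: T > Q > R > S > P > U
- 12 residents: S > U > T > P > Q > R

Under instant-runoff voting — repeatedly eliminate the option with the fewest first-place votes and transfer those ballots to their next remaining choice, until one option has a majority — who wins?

Round 1: U 21, Q 5, S 12, T 3, R 35, P 34. Eliminate T.
Round 2: U 21, Q 8, S 12, R 35, P 34. Eliminate Q.
Round 3: U 21, S 12, R 43, P 34. Eliminate S.
Round 4: U 33, R 43, P 34. Eliminate U.
Round 5: R 64, P 46. R has a majority.

R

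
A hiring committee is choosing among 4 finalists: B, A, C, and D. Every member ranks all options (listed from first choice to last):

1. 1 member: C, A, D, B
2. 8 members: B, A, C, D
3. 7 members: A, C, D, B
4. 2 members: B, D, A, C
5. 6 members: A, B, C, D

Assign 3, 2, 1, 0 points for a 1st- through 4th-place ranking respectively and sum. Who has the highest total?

B: 1·0 + 8·3 + 7·0 + 2·3 + 6·2 = 42
A: 1·2 + 8·2 + 7·3 + 2·1 + 6·3 = 59
C: 1·3 + 8·1 + 7·2 + 2·0 + 6·1 = 31
D: 1·1 + 8·0 + 7·1 + 2·2 + 6·0 = 12
A has the highest Borda score (59).

A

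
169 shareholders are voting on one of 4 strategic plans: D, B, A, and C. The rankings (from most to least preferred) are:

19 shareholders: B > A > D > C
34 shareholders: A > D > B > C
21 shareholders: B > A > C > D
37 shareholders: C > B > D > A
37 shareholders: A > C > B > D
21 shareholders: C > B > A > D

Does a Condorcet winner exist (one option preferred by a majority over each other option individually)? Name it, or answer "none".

Checking pairwise contests:
B beats D 135–34.
C beats B 95–74.
B beats A 98–71.
A beats C 111–58.
Every option loses at least one head-to-head, so there is no Condorcet winner.

none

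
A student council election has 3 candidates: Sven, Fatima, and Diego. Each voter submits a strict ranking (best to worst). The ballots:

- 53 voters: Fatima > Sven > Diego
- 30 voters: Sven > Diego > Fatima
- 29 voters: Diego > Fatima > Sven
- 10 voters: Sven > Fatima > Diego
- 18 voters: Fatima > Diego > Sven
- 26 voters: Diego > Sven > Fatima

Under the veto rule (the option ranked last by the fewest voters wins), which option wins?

Last-place votes: Sven 47, Fatima 56, Diego 63.
Sven is ranked last by the fewest voters, so Sven wins.

Sven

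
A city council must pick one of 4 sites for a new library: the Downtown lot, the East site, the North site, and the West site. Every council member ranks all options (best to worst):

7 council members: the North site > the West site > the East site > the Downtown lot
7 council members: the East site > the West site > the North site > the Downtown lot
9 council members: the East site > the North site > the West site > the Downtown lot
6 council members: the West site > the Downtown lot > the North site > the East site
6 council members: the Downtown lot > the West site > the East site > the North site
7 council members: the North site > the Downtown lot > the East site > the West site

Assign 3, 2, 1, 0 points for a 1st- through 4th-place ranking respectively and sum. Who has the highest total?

the Downtown lot: 7·0 + 7·0 + 9·0 + 6·2 + 6·3 + 7·2 = 44
the East site: 7·1 + 7·3 + 9·3 + 6·0 + 6·1 + 7·1 = 68
the North site: 7·3 + 7·1 + 9·2 + 6·1 + 6·0 + 7·3 = 73
the West site: 7·2 + 7·2 + 9·1 + 6·3 + 6·2 + 7·0 = 67
the North site has the highest Borda score (73).

the North site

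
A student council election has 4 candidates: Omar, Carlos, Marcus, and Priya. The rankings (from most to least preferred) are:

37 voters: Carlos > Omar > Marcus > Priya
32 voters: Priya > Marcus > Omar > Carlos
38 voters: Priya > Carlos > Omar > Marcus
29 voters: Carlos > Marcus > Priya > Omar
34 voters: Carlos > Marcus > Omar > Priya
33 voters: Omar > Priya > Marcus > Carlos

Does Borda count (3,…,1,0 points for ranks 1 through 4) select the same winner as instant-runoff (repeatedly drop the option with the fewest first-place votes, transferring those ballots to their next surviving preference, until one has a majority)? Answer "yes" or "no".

Borda — scores: Omar 277, Carlos 376, Marcus 260, Priya 305. Winner: Carlos.
Instant-runoff — R1 Omar 33, Carlos 100, Marcus 0, Priya 70 (Marcus out); R2 Omar 33, Carlos 100, Priya 70 (Omar out); R3 Carlos 100, Priya 103 (Priya winner). Winner: Priya.
The two methods disagree.

no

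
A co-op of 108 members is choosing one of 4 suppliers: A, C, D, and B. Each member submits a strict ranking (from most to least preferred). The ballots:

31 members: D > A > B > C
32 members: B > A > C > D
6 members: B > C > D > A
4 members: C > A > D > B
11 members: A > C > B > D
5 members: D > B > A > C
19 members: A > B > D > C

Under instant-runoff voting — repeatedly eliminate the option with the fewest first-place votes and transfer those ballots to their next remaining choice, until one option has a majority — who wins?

Round 1: A 30, C 4, D 36, B 38. Eliminate C.
Round 2: A 34, D 36, B 38. Eliminate A.
Round 3: D 40, B 68. B has a majority.

B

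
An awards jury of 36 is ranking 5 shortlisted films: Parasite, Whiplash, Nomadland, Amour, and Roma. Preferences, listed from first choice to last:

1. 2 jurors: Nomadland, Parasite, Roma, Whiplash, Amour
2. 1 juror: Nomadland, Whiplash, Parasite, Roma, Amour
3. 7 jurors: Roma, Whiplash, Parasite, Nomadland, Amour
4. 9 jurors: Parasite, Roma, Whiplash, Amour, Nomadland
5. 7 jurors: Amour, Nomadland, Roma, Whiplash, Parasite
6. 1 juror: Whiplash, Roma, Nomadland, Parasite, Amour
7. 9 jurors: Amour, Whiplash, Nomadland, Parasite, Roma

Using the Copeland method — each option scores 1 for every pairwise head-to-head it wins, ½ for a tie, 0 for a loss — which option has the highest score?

Parasite: beats Amour and Roma; loses to Whiplash and Nomadland → score 2.
Whiplash: beats Parasite, Nomadland, and Amour; loses to Roma → score 3.
Nomadland: beats Parasite and Roma; loses to Whiplash and Amour → score 2.
Amour: beats Nomadland; loses to Parasite, Whiplash, and Roma → score 1.
Roma: beats Whiplash and Amour; loses to Parasite and Nomadland → score 2.
Whiplash has the best pairwise record.

Whiplash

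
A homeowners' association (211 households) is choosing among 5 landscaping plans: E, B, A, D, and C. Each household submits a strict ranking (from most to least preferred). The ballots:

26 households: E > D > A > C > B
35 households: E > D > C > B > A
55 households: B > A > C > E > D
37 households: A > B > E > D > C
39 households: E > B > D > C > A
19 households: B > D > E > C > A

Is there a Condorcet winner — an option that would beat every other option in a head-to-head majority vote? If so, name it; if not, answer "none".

B vs E: 111–100 for B.
B vs A: 148–63 for B.
B vs D: 150–61 for B.
B vs C: 150–61 for B.
B beats every other option head-to-head.

B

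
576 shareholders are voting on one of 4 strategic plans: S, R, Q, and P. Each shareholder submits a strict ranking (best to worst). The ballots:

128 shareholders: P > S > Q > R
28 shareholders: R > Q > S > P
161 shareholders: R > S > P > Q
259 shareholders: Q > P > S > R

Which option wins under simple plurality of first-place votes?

Q

First-place votes: S 0, R 189, Q 259, P 128.
Q has the most first-place votes.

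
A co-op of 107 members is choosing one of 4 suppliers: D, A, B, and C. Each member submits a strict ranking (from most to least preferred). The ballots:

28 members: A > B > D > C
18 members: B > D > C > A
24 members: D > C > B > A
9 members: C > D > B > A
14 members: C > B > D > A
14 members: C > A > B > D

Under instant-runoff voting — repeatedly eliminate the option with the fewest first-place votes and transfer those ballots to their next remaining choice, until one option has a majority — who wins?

D

Round 1: D 24, A 28, B 18, C 37. Eliminate B.
Round 2: D 42, A 28, C 37. Eliminate A.
Round 3: D 70, C 37. D has a majority.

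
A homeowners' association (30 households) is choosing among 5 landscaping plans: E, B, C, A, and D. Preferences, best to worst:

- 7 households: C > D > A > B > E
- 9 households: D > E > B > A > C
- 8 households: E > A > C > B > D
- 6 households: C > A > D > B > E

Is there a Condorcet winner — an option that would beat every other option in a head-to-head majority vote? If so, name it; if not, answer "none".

Checking pairwise contests:
D beats E 22–8.
E beats B 17–13.
E beats C 17–13.
E beats A 17–13.
C beats D 21–9.
Every option loses at least one head-to-head, so there is no Condorcet winner.

none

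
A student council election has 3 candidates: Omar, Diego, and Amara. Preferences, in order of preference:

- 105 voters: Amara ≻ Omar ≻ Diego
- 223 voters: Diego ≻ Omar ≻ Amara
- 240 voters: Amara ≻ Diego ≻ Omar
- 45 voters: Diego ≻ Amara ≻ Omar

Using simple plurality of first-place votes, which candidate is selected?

First-place votes: Omar 0, Diego 268, Amara 345.
Amara has the most first-place votes.

Amara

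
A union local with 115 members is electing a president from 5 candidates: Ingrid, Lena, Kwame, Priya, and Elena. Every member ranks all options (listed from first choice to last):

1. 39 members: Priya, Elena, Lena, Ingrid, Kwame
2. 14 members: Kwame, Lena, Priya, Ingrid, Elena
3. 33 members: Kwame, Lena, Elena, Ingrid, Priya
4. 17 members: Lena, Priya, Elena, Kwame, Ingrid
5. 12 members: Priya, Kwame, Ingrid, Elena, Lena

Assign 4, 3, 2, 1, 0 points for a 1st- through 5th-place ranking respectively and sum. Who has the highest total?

Lena

Ingrid: 39·1 + 14·1 + 33·1 + 17·0 + 12·2 = 110
Lena: 39·2 + 14·3 + 33·3 + 17·4 + 12·0 = 287
Kwame: 39·0 + 14·4 + 33·4 + 17·1 + 12·3 = 241
Priya: 39·4 + 14·2 + 33·0 + 17·3 + 12·4 = 283
Elena: 39·3 + 14·0 + 33·2 + 17·2 + 12·1 = 229
Lena has the highest Borda score (287).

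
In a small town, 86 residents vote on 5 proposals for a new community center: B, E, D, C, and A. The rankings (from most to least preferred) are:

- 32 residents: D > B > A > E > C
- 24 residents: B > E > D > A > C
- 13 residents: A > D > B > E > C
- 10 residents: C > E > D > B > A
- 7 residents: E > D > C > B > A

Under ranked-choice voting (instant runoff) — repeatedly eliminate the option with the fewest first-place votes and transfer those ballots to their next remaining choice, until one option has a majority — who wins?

D

Round 1: B 24, E 7, D 32, C 10, A 13. Eliminate E.
Round 2: B 24, D 39, C 10, A 13. Eliminate C.
Round 3: B 24, D 49, A 13. D has a majority.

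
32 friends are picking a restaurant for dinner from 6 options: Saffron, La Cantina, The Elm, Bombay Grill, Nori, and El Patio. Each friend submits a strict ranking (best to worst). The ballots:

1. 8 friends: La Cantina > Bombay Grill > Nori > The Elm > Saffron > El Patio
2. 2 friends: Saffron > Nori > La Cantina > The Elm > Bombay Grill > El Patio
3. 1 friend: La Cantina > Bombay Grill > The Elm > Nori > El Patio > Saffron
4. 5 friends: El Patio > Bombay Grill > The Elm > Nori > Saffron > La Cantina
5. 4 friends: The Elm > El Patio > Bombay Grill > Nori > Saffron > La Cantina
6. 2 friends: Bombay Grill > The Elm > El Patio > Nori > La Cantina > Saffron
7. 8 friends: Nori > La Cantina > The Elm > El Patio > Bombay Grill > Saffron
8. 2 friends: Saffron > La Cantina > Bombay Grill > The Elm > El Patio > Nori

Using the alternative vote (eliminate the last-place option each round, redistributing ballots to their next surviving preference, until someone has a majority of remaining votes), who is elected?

La Cantina

Round 1: Saffron 4, La Cantina 9, The Elm 4, Bombay Grill 2, Nori 8, El Patio 5. Eliminate Bombay Grill.
Round 2: Saffron 4, La Cantina 9, The Elm 6, Nori 8, El Patio 5. Eliminate Saffron.
Round 3: La Cantina 11, The Elm 6, Nori 10, El Patio 5. Eliminate El Patio.
Round 4: La Cantina 11, The Elm 11, Nori 10. Eliminate Nori.
Round 5: La Cantina 21, The Elm 11. La Cantina has a majority.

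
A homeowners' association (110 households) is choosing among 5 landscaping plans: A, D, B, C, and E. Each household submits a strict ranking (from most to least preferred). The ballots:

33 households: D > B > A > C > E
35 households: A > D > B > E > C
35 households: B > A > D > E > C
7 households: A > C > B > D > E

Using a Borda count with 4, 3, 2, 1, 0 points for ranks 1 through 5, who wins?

A: 33·2 + 35·4 + 35·3 + 7·4 = 339
D: 33·4 + 35·3 + 35·2 + 7·1 = 314
B: 33·3 + 35·2 + 35·4 + 7·2 = 323
C: 33·1 + 35·0 + 35·0 + 7·3 = 54
E: 33·0 + 35·1 + 35·1 + 7·0 = 70
A has the highest Borda score (339).

A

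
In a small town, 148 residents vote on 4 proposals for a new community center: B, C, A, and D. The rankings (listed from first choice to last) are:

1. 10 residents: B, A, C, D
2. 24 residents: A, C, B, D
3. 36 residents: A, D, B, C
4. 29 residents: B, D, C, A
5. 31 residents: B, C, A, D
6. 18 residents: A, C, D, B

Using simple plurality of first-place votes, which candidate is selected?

A

First-place votes: B 70, C 0, A 78, D 0.
A has the most first-place votes.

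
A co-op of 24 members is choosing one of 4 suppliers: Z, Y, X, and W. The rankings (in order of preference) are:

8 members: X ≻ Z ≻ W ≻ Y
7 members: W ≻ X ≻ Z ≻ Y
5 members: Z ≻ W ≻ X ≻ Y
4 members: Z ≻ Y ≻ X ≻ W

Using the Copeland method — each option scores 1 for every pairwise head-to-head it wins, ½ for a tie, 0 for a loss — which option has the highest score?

Z: beats Y and W; loses to X → score 2.
Y: loses to Z, X, and W → score 0.
X: beats Z and Y; ties W → score 2.5.
W: beats Y; ties X; loses to Z → score 1.5.
X has the best pairwise record.

X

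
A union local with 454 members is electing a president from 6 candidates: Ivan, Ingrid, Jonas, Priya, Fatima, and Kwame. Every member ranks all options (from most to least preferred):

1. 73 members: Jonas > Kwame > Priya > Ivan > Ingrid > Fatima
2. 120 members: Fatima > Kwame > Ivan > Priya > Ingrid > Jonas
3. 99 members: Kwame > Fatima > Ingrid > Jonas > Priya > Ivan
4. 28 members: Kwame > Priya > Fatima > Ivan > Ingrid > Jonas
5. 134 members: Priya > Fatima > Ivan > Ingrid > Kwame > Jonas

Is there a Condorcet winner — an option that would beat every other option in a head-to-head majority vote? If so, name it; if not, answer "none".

none

Checking pairwise contests:
Priya beats Ivan 334–120.
Ivan beats Ingrid 355–99.
Ivan beats Jonas 282–172.
Kwame beats Priya 320–134.
Priya beats Fatima 235–219.
Fatima beats Kwame 254–200.
Every option loses at least one head-to-head, so there is no Condorcet winner.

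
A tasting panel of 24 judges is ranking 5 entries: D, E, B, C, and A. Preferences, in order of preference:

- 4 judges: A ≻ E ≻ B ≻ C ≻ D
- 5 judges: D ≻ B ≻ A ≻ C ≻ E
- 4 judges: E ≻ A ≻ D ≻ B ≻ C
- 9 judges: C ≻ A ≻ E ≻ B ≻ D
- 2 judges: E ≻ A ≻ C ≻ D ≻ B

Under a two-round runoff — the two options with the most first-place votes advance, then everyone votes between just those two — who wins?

Round 1 first-place votes: D 5, E 6, B 0, C 9, A 4.
C and E advance.
Runoff: C is preferred to E by 14 voters; E by 10.
C wins the runoff.

C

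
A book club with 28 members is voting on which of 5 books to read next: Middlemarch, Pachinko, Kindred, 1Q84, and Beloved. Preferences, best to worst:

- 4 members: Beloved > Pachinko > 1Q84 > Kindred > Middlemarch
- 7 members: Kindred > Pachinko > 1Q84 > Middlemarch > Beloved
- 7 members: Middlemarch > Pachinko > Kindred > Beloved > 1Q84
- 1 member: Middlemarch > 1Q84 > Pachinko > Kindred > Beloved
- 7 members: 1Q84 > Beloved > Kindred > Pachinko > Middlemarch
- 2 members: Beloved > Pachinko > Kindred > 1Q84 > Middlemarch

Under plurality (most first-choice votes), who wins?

Middlemarch

First-place votes: Middlemarch 8, Pachinko 0, Kindred 7, 1Q84 7, Beloved 6.
Middlemarch has the most first-place votes.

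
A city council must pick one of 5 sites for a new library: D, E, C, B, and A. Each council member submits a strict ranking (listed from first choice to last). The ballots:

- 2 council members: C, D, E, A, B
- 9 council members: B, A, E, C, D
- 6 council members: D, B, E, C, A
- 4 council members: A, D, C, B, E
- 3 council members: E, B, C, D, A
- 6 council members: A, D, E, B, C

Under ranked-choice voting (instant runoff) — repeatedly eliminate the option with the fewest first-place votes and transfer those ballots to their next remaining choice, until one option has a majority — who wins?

B

Round 1: D 6, E 3, C 2, B 9, A 10. Eliminate C.
Round 2: D 8, E 3, B 9, A 10. Eliminate E.
Round 3: D 8, B 12, A 10. Eliminate D.
Round 4: B 18, A 12. B has a majority.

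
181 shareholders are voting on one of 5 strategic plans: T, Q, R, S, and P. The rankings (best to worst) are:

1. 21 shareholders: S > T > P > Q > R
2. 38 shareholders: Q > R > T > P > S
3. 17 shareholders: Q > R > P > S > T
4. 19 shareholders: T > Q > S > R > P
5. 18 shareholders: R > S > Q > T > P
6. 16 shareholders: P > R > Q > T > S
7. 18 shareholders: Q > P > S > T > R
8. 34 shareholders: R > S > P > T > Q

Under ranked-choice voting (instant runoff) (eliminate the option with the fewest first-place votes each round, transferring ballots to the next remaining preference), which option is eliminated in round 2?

Round 1: T 19, Q 73, R 52, S 21, P 16. Eliminate P.
Round 2: T 19, Q 73, R 68, S 21. Eliminate T.

T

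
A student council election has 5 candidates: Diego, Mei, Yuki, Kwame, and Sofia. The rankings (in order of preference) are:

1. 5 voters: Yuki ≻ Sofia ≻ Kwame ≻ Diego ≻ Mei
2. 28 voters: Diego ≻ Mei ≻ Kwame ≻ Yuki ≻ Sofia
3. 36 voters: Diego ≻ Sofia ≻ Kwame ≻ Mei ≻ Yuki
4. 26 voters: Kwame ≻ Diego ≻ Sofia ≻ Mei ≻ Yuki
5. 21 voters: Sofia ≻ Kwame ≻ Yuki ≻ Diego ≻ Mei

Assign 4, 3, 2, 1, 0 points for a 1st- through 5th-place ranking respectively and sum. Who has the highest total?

Diego: 5·1 + 28·4 + 36·4 + 26·3 + 21·1 = 360
Mei: 5·0 + 28·3 + 36·1 + 26·1 + 21·0 = 146
Yuki: 5·4 + 28·1 + 36·0 + 26·0 + 21·2 = 90
Kwame: 5·2 + 28·2 + 36·2 + 26·4 + 21·3 = 305
Sofia: 5·3 + 28·0 + 36·3 + 26·2 + 21·4 = 259
Diego has the highest Borda score (360).

Diego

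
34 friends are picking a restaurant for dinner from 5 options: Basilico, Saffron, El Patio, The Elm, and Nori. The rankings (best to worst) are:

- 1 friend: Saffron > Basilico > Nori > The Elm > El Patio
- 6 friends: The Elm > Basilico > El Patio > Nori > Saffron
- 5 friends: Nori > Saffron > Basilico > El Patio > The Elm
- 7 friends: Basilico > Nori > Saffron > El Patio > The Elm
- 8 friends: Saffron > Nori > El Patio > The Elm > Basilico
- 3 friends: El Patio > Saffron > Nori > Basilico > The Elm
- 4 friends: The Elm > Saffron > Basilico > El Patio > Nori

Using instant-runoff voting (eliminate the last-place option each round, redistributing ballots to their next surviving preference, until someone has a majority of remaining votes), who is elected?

Round 1: Basilico 7, Saffron 9, El Patio 3, The Elm 10, Nori 5. Eliminate El Patio.
Round 2: Basilico 7, Saffron 12, The Elm 10, Nori 5. Eliminate Nori.
Round 3: Basilico 7, Saffron 17, The Elm 10. Eliminate Basilico.
Round 4: Saffron 24, The Elm 10. Saffron has a majority.

Saffron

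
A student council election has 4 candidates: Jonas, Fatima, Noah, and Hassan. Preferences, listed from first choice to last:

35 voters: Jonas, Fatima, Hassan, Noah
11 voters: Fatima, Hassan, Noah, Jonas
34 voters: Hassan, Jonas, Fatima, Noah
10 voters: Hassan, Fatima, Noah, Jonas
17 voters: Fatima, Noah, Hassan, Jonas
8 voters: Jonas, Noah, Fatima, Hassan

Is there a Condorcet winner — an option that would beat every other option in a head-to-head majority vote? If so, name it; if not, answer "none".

Checking pairwise contests:
Hassan beats Jonas 72–43.
Jonas beats Fatima 77–38.
Jonas beats Noah 77–38.
Fatima beats Hassan 71–44.
Every option loses at least one head-to-head, so there is no Condorcet winner.

none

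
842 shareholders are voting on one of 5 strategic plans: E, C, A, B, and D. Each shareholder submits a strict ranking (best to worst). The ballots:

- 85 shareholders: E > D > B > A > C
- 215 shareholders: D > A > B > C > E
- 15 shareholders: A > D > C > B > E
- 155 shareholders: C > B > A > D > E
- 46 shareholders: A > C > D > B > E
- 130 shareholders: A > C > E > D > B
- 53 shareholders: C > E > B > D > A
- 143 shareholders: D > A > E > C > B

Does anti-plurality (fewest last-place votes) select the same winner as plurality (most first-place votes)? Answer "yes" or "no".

yes

Anti-plurality — last-place votes: E 431, C 85, A 53, B 273, D 0. Winner: D.
Plurality — first-place votes: E 85, C 208, A 191, B 0, D 358. Winner: D.
The two methods agree.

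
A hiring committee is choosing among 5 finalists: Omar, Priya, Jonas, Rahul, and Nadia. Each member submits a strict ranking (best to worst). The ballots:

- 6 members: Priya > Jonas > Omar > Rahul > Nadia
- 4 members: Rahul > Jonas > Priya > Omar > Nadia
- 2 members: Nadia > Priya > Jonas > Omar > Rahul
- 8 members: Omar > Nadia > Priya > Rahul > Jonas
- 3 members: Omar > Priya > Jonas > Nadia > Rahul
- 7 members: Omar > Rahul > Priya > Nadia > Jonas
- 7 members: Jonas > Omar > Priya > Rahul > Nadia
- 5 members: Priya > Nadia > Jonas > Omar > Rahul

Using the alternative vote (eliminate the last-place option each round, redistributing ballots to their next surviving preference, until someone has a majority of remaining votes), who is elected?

Omar

Round 1: Omar 18, Priya 11, Jonas 7, Rahul 4, Nadia 2. Eliminate Nadia.
Round 2: Omar 18, Priya 13, Jonas 7, Rahul 4. Eliminate Rahul.
Round 3: Omar 18, Priya 13, Jonas 11. Eliminate Jonas.
Round 4: Omar 25, Priya 17. Omar has a majority.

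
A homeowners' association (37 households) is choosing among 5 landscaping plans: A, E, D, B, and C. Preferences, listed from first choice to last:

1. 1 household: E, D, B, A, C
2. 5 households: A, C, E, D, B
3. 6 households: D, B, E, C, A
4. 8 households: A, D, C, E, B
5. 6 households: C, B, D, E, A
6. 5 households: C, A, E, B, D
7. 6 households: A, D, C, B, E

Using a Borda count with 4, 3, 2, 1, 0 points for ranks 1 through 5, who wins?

C

A: 1·1 + 5·4 + 6·0 + 8·4 + 6·0 + 5·3 + 6·4 = 92
E: 1·4 + 5·2 + 6·2 + 8·1 + 6·1 + 5·2 + 6·0 = 50
D: 1·3 + 5·1 + 6·4 + 8·3 + 6·2 + 5·0 + 6·3 = 86
B: 1·2 + 5·0 + 6·3 + 8·0 + 6·3 + 5·1 + 6·1 = 49
C: 1·0 + 5·3 + 6·1 + 8·2 + 6·4 + 5·4 + 6·2 = 93
C has the highest Borda score (93).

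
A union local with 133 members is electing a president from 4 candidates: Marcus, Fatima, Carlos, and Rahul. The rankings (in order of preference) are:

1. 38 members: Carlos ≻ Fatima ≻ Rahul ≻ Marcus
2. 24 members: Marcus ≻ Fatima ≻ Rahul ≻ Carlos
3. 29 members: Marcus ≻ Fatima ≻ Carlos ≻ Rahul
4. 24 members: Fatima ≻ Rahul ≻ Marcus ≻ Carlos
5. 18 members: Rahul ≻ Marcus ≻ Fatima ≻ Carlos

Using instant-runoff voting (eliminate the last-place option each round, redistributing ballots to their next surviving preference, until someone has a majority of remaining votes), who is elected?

Round 1: Marcus 53, Fatima 24, Carlos 38, Rahul 18. Eliminate Rahul.
Round 2: Marcus 71, Fatima 24, Carlos 38. Marcus has a majority.

Marcus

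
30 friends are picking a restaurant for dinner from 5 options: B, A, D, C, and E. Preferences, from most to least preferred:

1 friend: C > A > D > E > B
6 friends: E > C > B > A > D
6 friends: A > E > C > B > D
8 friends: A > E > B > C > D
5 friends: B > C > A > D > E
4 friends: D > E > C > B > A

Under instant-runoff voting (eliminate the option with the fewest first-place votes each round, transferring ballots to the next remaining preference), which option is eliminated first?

C

Round 1: B 5, A 14, D 4, C 1, E 6. Eliminate C.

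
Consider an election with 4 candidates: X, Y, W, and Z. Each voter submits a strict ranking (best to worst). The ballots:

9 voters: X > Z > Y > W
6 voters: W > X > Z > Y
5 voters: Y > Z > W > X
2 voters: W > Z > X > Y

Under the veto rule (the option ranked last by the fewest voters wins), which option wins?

Last-place votes: X 5, Y 8, W 9, Z 0.
Z is ranked last by the fewest voters, so Z wins.

Z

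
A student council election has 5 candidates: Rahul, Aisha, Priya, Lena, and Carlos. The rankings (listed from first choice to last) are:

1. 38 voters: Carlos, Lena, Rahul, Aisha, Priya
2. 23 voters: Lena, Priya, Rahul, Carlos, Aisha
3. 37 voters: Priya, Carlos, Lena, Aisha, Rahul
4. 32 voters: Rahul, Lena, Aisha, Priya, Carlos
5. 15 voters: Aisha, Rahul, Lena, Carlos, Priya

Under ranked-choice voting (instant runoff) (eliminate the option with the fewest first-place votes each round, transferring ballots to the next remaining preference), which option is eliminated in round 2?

Lena

Round 1: Rahul 32, Aisha 15, Priya 37, Lena 23, Carlos 38. Eliminate Aisha.
Round 2: Rahul 47, Priya 37, Lena 23, Carlos 38. Eliminate Lena.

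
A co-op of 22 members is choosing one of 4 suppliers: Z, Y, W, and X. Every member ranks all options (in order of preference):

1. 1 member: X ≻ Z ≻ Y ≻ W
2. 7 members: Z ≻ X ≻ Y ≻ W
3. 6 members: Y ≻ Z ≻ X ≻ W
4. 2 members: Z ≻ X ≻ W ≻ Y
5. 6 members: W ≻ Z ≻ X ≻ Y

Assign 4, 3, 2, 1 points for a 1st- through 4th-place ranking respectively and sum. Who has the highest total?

Z

Z: 1·3 + 7·4 + 6·3 + 2·4 + 6·3 = 75
Y: 1·2 + 7·2 + 6·4 + 2·1 + 6·1 = 48
W: 1·1 + 7·1 + 6·1 + 2·2 + 6·4 = 42
X: 1·4 + 7·3 + 6·2 + 2·3 + 6·2 = 55
Z has the highest Borda score (75).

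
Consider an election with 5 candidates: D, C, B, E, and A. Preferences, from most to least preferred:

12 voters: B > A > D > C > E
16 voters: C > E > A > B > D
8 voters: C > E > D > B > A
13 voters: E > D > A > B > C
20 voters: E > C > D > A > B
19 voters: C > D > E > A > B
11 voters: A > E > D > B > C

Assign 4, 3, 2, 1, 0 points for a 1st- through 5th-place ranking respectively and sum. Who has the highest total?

D: 12·2 + 16·0 + 8·2 + 13·3 + 20·2 + 19·3 + 11·2 = 198
C: 12·1 + 16·4 + 8·4 + 13·0 + 20·3 + 19·4 + 11·0 = 244
B: 12·4 + 16·1 + 8·1 + 13·1 + 20·0 + 19·0 + 11·1 = 96
E: 12·0 + 16·3 + 8·3 + 13·4 + 20·4 + 19·2 + 11·3 = 275
A: 12·3 + 16·2 + 8·0 + 13·2 + 20·1 + 19·1 + 11·4 = 177
E has the highest Borda score (275).

E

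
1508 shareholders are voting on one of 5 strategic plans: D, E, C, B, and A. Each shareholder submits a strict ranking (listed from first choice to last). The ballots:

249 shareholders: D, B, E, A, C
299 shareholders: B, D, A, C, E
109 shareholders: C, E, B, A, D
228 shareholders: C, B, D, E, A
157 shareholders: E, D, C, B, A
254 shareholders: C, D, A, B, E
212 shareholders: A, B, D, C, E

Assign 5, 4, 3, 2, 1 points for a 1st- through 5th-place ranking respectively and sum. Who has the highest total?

D: 249·5 + 299·4 + 109·1 + 228·3 + 157·4 + 254·4 + 212·3 = 5514
E: 249·3 + 299·1 + 109·4 + 228·2 + 157·5 + 254·1 + 212·1 = 3189
C: 249·1 + 299·2 + 109·5 + 228·5 + 157·3 + 254·5 + 212·2 = 4697
B: 249·4 + 299·5 + 109·3 + 228·4 + 157·2 + 254·2 + 212·4 = 5400
A: 249·2 + 299·3 + 109·2 + 228·1 + 157·1 + 254·3 + 212·5 = 3820
D has the highest Borda score (5514).

D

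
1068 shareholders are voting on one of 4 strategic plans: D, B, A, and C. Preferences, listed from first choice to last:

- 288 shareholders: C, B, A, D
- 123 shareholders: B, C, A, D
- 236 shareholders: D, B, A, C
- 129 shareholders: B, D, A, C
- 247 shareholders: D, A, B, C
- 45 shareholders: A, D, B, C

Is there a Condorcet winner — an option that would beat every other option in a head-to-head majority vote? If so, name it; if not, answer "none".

B vs D: 540–528 for B.
B vs A: 776–292 for B.
B vs C: 780–288 for B.
B beats every other option head-to-head.

B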